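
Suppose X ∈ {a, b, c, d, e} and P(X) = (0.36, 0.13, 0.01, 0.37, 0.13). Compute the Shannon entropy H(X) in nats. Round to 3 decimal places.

H(X) = −Σ p·ln p.
  −(0.36)·ln(0.36) = 0.3678
  −(0.13)·ln(0.13) = 0.2652
  −(0.01)·ln(0.01) = 0.0461
  −(0.37)·ln(0.37) = 0.3679
  −(0.13)·ln(0.13) = 0.2652
Sum: 0.3678 + 0.2652 + 0.0461 + 0.3679 + 0.2652 = 1.312 nats.

1.312 nats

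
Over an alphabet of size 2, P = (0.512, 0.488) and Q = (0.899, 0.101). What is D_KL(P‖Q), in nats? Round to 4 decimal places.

D(P‖Q) = Σ p·ln(p/q).
  0.512·ln(0.512/0.899) = -0.28823
  0.488·ln(0.488/0.101) = 0.76870
D(P‖Q) = 0.4805 nats.

0.4805 nats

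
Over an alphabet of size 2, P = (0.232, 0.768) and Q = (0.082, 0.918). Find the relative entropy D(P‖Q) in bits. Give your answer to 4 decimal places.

0.1504 bits

D(P‖Q) = Σ p·log₂(p/q).
  0.232·log₂(0.232/0.082) = 0.34810
  0.768·log₂(0.768/0.918) = -0.19767
D(P‖Q) = 0.1504 bits.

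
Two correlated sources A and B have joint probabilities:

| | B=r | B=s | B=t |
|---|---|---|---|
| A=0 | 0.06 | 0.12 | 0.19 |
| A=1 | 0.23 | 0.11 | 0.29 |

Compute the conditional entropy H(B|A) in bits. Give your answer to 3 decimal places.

1.471 bits

Marginals: p(A) = (0.3700, 0.6300), p(B) = (0.2900, 0.2300, 0.4800).
H(B|A) = Σ p(A) · H(B|A=·).
  A=0: p=0.3700, H(B|A=0) = 1.4462
  A=1: p=0.6300, H(B|A=1) = 1.4856
Weighted sum = 1.471 bits.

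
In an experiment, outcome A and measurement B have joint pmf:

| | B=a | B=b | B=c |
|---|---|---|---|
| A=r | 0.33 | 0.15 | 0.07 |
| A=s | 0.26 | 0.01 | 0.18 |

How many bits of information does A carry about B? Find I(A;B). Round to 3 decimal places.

Marginals: p(A) = (0.5500, 0.4500), p(B) = (0.5900, 0.1600, 0.2500).
I(A;B) = Σ p(x,y)·log₂[p(x,y)/(p(x)p(y))].
  (r,a): 0.33·log₂(1.0169) = 0.0080
  (r,b): 0.15·log₂(1.7045) = 0.1154
  (r,c): 0.07·log₂(0.5091) = -0.0682
  (s,a): 0.26·log₂(0.9793) = -0.0079
  (s,b): 0.01·log₂(0.1389) = -0.0285
  (s,c): 0.18·log₂(1.6000) = 0.1221
Sum = 0.141 bits.

0.141 bits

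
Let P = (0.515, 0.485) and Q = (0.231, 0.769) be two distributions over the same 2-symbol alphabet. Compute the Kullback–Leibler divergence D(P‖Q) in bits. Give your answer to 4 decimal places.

D(P‖Q) = Σ p·log₂(p/q).
  0.515·log₂(0.515/0.231) = 0.59569
  0.485·log₂(0.485/0.769) = -0.32252
D(P‖Q) = 0.2732 bits.

0.2732 bits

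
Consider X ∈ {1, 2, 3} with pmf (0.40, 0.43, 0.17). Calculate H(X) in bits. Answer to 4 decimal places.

H(X) = −Σ p·log₂ p.
  −(0.40)·log₂(0.40) = 0.52877
  −(0.43)·log₂(0.43) = 0.52356
  −(0.17)·log₂(0.17) = 0.43459
Sum: 0.52877 + 0.52356 + 0.43459 = 1.4869 bits.

1.4869 bits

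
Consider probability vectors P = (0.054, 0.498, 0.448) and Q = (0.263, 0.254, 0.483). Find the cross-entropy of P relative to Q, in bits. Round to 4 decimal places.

H(P,Q) = −Σ p·log₂ q.
  −0.054·log₂(0.263) = 0.10405
  −0.498·log₂(0.254) = 0.98460
  −0.448·log₂(0.483) = 0.47036
H(P,Q) = 1.5590 bits.

1.5590 bits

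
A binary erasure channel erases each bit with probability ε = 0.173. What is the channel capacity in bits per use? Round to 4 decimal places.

Binary erasure channel: capacity C = 1 − ε.
C = 1 − 0.173 = 0.8270 bits per channel use.

0.8270 bits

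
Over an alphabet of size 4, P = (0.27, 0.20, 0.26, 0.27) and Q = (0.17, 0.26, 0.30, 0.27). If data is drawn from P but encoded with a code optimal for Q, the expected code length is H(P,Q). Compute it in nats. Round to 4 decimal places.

1.4144 nats

H(P,Q) = −Σ p·ln q.
  −0.27·ln(0.17) = 0.47843
  −0.20·ln(0.26) = 0.26941
  −0.26·ln(0.30) = 0.31303
  −0.27·ln(0.27) = 0.35352
H(P,Q) = 1.4144 nats.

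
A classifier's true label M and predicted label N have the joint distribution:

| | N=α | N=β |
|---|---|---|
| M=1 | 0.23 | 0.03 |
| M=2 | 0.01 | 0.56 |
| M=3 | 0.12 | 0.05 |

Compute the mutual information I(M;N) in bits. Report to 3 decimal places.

Marginals: p(M) = (0.2600, 0.5700, 0.1700), p(N) = (0.3600, 0.6400).
I(M;N) = H(M) + H(N) − H(M,N).
H(M) = 1.4021, H(N) = 0.9427, H(M,N) = 1.7575.
I(M;N) = 1.4021 + 0.9427 − 1.7575 = 0.587 bits.

0.587 bits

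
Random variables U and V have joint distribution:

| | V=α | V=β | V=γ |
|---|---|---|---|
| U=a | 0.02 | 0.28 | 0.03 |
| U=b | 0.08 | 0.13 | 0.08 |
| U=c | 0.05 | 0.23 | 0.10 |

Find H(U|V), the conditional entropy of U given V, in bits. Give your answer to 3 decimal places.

1.485 bits

Chain rule: H(U|V) = H(U,V) − H(V).
Marginals: p(U) = (0.3300, 0.2900, 0.3800), p(V) = (0.1500, 0.6400, 0.2100).
H(U,V) = 2.7805 bits; H(V) = 1.2954 bits.
H(U|V) = 2.7805 − 1.2954 = 1.485 bits.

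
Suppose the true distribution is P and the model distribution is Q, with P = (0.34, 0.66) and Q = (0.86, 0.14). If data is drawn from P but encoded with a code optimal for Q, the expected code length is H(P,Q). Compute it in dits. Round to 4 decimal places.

H(P,Q) = −Σ p·log₁₀ q.
  −0.34·log₁₀(0.86) = 0.02227
  −0.66·log₁₀(0.14) = 0.56356
H(P,Q) = 0.5858 dits.

0.5858 dits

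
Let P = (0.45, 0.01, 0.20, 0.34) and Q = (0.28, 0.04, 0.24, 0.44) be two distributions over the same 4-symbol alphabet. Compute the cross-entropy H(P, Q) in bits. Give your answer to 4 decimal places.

1.6873 bits

H(P,Q) = −Σ p·log₂ q.
  −0.45·log₂(0.28) = 0.82643
  −0.01·log₂(0.04) = 0.04644
  −0.20·log₂(0.24) = 0.41178
  −0.34·log₂(0.44) = 0.40270
H(P,Q) = 1.6873 bits.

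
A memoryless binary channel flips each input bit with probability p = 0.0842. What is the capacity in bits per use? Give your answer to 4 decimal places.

0.5832 bits

Binary symmetric channel: C = 1 − h₂(ε) where h₂ is the binary entropy function.
h₂(0.0842) = −0.0842·log₂0.0842 − 0.9158·log₂0.9158 = 0.4168.
C = 1 − 0.4168 = 0.5832 bits per channel use.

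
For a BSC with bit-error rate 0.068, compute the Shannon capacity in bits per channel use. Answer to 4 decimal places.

0.6416 bits

Binary symmetric channel: C = 1 − h₂(ε) where h₂ is the binary entropy function.
h₂(0.068) = −0.068·log₂0.068 − 0.932·log₂0.932 = 0.3584.
C = 1 − 0.3584 = 0.6416 bits per channel use.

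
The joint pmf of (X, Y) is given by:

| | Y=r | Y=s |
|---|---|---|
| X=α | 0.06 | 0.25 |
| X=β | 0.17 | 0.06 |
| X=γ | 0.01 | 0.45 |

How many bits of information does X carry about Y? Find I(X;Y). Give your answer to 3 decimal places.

Marginals: p(X) = (0.3100, 0.2300, 0.4600), p(Y) = (0.2400, 0.7600).
I(X;Y) = Σ p(x,y)·log₂[p(x,y)/(p(x)p(y))].
  (α,r): 0.06·log₂(0.8065) = -0.0186
  (α,s): 0.25·log₂(1.0611) = 0.0214
  (β,r): 0.17·log₂(3.0797) = 0.2759
  (β,s): 0.06·log₂(0.3432) = -0.0926
  (γ,r): 0.01·log₂(0.0906) = -0.0346
  (γ,s): 0.45·log₂(1.2872) = 0.1639
Sum = 0.315 bits.

0.315 bits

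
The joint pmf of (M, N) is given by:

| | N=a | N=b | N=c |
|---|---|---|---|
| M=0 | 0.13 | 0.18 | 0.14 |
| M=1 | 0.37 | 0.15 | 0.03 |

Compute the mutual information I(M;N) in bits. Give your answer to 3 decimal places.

0.137 bits

Marginals: p(M) = (0.4500, 0.5500), p(N) = (0.5000, 0.3300, 0.1700).
I(M;N) = Σ p(x,y)·log₂[p(x,y)/(p(x)p(y))].
  (0,a): 0.13·log₂(0.5778) = -0.1029
  (0,b): 0.18·log₂(1.2121) = 0.0500
  (0,c): 0.14·log₂(1.8301) = 0.1221
  (1,a): 0.37·log₂(1.3455) = 0.1584
  (1,b): 0.15·log₂(0.8264) = -0.0413
  (1,c): 0.03·log₂(0.3209) = -0.0492
Sum = 0.137 bits.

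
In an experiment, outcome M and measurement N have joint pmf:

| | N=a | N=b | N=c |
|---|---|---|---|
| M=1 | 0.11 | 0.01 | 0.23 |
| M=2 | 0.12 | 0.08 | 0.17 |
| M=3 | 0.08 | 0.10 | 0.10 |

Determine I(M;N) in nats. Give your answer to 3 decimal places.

0.070 nats

Marginals: p(M) = (0.3500, 0.3700, 0.2800), p(N) = (0.3100, 0.1900, 0.5000).
I(M;N) = Σ p(x,y)·ln[p(x,y)/(p(x)p(y))].
  (1,a): 0.11·ln(1.0138) = 0.0015
  (1,b): 0.01·ln(0.1504) = -0.0189
  (1,c): 0.23·ln(1.3143) = 0.0629
  (2,a): 0.12·ln(1.0462) = 0.0054
  (2,b): 0.08·ln(1.1380) = 0.0103
  (2,c): 0.17·ln(0.9189) = -0.0144
  (3,a): 0.08·ln(0.9217) = -0.0065
  (3,b): 0.10·ln(1.8797) = 0.0631
  (3,c): 0.10·ln(0.7143) = -0.0336
Sum = 0.070 nats.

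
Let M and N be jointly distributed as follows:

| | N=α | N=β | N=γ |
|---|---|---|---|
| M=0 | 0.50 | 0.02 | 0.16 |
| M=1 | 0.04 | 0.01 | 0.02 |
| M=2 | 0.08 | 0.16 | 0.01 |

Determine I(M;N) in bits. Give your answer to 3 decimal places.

Marginals: p(M) = (0.6800, 0.0700, 0.2500), p(N) = (0.6200, 0.1900, 0.1900).
I(M;N) = Σ p(x,y)·log₂[p(x,y)/(p(x)p(y))].
  (0,α): 0.50·log₂(1.1860) = 0.1230
  (0,β): 0.02·log₂(0.1548) = -0.0538
  (0,γ): 0.16·log₂(1.2384) = 0.0494
  (1,α): 0.04·log₂(0.9217) = -0.0047
  (1,β): 0.01·log₂(0.7519) = -0.0041
  (1,γ): 0.02·log₂(1.5038) = 0.0118
  (2,α): 0.08·log₂(0.5161) = -0.0763
  (2,β): 0.16·log₂(3.3684) = 0.2803
  (2,γ): 0.01·log₂(0.2105) = -0.0225
Sum = 0.303 bits.

0.303 bits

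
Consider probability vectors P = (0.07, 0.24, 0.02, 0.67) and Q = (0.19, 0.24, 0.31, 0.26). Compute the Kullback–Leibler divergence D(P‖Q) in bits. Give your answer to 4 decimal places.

D(P‖Q) = Σ p·log₂(p/q).
  0.07·log₂(0.07/0.19) = -0.10084
  0.24·log₂(0.24/0.24) = 0.00000
  0.02·log₂(0.02/0.31) = -0.07908
  0.67·log₂(0.67/0.26) = 0.91499
D(P‖Q) = 0.7351 bits.

0.7351 bits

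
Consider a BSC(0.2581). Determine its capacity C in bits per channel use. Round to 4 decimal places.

0.1761 bits

Binary symmetric channel: C = 1 − h₂(ε) where h₂ is the binary entropy function.
h₂(0.2581) = −0.2581·log₂0.2581 − 0.7419·log₂0.7419 = 0.8239.
C = 1 − 0.8239 = 0.1761 bits per channel use.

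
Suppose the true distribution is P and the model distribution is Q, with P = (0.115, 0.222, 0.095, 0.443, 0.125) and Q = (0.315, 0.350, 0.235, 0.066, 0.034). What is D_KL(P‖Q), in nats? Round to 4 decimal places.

0.7032 nats

D(P‖Q) = Σ p·ln(p/q).
  0.115·ln(0.115/0.315) = -0.11588
  0.222·ln(0.222/0.350) = -0.10107
  0.095·ln(0.095/0.235) = -0.08604
  0.443·ln(0.443/0.066) = 0.84343
  0.125·ln(0.125/0.034) = 0.16274
D(P‖Q) = 0.7032 nats.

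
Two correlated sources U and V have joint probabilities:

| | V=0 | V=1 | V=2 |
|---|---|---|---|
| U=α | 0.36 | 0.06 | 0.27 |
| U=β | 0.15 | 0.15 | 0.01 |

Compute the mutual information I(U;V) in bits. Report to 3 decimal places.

0.204 bits

Marginals: p(U) = (0.6900, 0.3100), p(V) = (0.5100, 0.2100, 0.2800).
I(U;V) = Σ p(x,y)·log₂[p(x,y)/(p(x)p(y))].
  (α,0): 0.36·log₂(1.0230) = 0.0118
  (α,1): 0.06·log₂(0.4141) = -0.0763
  (α,2): 0.27·log₂(1.3975) = 0.1304
  (β,0): 0.15·log₂(0.9488) = -0.0114
  (β,1): 0.15·log₂(2.3041) = 0.1806
  (β,2): 0.01·log₂(0.1152) = -0.0312
Sum = 0.204 bits.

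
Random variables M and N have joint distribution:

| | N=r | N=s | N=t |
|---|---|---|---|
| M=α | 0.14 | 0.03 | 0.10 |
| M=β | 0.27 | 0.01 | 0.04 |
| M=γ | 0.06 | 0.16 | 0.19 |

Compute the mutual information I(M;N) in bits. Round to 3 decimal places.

0.303 bits

Marginals: p(M) = (0.2700, 0.3200, 0.4100), p(N) = (0.4700, 0.2000, 0.3300).
I(M;N) = Σ p(x,y)·log₂[p(x,y)/(p(x)p(y))].
  (α,r): 0.14·log₂(1.1032) = 0.0198
  (α,s): 0.03·log₂(0.5556) = -0.0254
  (α,t): 0.10·log₂(1.1223) = 0.0167
  (β,r): 0.27·log₂(1.7952) = 0.2279
  (β,s): 0.01·log₂(0.1562) = -0.0268
  (β,t): 0.04·log₂(0.3788) = -0.0560
  (γ,r): 0.06·log₂(0.3114) = -0.1010
  (γ,s): 0.16·log₂(1.9512) = 0.1543
  (γ,t): 0.19·log₂(1.4043) = 0.0931
Sum = 0.303 bits.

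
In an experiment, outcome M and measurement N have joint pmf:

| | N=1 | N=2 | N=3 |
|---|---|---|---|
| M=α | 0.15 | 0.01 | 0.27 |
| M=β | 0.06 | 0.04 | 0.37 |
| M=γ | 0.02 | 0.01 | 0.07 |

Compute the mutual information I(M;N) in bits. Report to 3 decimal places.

0.055 bits

Marginals: p(M) = (0.4300, 0.4700, 0.1000), p(N) = (0.2300, 0.0600, 0.7100).
I(M;N) = H(M) + H(N) − H(M,N).
H(M) = 1.3677, H(N) = 1.0820, H(M,N) = 2.3949.
I(M;N) = 1.3677 + 1.0820 − 2.3949 = 0.055 bits.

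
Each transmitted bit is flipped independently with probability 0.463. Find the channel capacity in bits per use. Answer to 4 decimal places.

0.0040 bits

Binary symmetric channel: C = 1 − h₂(ε) where h₂ is the binary entropy function.
h₂(0.463) = −0.463·log₂0.463 − 0.537·log₂0.537 = 0.9960.
C = 1 − 0.9960 = 0.0040 bits per channel use.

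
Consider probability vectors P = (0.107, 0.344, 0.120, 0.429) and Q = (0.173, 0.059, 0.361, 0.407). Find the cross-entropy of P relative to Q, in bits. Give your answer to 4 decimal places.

2.4082 bits

H(P,Q) = −Σ p·log₂ q.
  −0.107·log₂(0.173) = 0.27083
  −0.344·log₂(0.059) = 1.40460
  −0.120·log₂(0.361) = 0.17639
  −0.429·log₂(0.407) = 0.55637
H(P,Q) = 2.4082 bits.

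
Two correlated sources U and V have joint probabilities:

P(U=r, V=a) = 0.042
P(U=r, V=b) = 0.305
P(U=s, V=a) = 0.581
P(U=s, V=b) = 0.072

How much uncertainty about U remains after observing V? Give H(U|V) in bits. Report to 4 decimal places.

Marginals: p(U) = (0.3470, 0.6530), p(V) = (0.6230, 0.3770).
H(U|V) = Σ p(V) · H(U|V=·).
  V=a: p=0.6230, H(U|V=a) = 0.3562
  V=b: p=0.3770, H(U|V=b) = 0.7035
Weighted sum = 0.4871 bits.

0.4871 bits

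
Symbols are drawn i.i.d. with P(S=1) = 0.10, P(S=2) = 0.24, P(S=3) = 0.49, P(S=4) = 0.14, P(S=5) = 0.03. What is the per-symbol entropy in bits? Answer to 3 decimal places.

H(S) = −Σ p·log₂ p.
  −(0.10)·log₂(0.10) = 0.3322
  −(0.24)·log₂(0.24) = 0.4941
  −(0.49)·log₂(0.49) = 0.5043
  −(0.14)·log₂(0.14) = 0.3971
  −(0.03)·log₂(0.03) = 0.1518
Sum: 0.3322 + 0.4941 + 0.5043 + 0.3971 + 0.1518 = 1.879 bits.

1.879 bits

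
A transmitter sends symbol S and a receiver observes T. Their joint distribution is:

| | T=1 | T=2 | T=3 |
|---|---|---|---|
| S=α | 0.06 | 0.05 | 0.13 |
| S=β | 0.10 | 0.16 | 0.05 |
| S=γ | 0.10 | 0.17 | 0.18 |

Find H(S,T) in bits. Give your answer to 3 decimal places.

3.026 bits

H(S,T) = −Σ p(x,y)·log₂ p(x,y) over all 9 cells.
  cell (α,1): −0.06·log₂0.06 = 0.2435
  cell (α,2): −0.05·log₂0.05 = 0.2161
  cell (α,3): −0.13·log₂0.13 = 0.3826
  cell (β,1): −0.10·log₂0.10 = 0.3322
  cell (β,2): −0.16·log₂0.16 = 0.4230
  cell (β,3): −0.05·log₂0.05 = 0.2161
  cell (γ,1): −0.10·log₂0.10 = 0.3322
  cell (γ,2): −0.17·log₂0.17 = 0.4346
  cell (γ,3): −0.18·log₂0.18 = 0.4453
Sum = 3.026 bits.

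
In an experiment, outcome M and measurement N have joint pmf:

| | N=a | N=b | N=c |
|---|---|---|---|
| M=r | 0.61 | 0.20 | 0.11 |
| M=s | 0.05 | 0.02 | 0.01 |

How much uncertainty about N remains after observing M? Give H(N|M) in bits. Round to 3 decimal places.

Chain rule: H(N|M) = H(M,N) − H(M).
Marginals: p(M) = (0.9200, 0.0800), p(N) = (0.6600, 0.2200, 0.1200).
H(M,N) = 1.6451 bits; H(M) = 0.4022 bits.
H(N|M) = 1.6451 − 0.4022 = 1.243 bits.

1.243 bits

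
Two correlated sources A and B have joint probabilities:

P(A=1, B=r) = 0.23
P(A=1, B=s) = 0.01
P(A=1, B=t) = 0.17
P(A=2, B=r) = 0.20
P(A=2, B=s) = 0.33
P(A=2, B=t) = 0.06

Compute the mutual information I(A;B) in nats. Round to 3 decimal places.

0.203 nats

Marginals: p(A) = (0.4100, 0.5900), p(B) = (0.4300, 0.3400, 0.2300).
I(A;B) = H(A) + H(B) − H(A,B).
H(A) = 0.6769, H(B) = 1.0677, H(A,B) = 1.5419.
I(A;B) = 0.6769 + 1.0677 − 1.5419 = 0.203 nats.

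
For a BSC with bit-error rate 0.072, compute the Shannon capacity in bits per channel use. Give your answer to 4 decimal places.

Binary symmetric channel: C = 1 − h₂(ε) where h₂ is the binary entropy function.
h₂(0.072) = −0.072·log₂0.072 − 0.928·log₂0.928 = 0.3733.
C = 1 − 0.3733 = 0.6267 bits per channel use.

0.6267 bits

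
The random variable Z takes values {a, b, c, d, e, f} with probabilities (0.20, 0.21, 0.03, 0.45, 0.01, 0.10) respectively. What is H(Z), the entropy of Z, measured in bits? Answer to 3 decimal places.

H(Z) = −Σ p·log₂ p.
  −(0.20)·log₂(0.20) = 0.4644
  −(0.21)·log₂(0.21) = 0.4728
  −(0.03)·log₂(0.03) = 0.1518
  −(0.45)·log₂(0.45) = 0.5184
  −(0.01)·log₂(0.01) = 0.0664
  −(0.10)·log₂(0.10) = 0.3322
Sum: 0.4644 + 0.4728 + 0.1518 + 0.5184 + 0.0664 + 0.3322 = 2.006 bits.

2.006 bits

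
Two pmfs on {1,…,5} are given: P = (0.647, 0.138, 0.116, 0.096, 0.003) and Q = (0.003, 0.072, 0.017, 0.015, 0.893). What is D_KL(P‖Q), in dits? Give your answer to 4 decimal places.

D(P‖Q) = Σ p·log₁₀(p/q).
  0.647·log₁₀(0.647/0.003) = 1.50996
  0.138·log₁₀(0.138/0.072) = 0.03899
  0.116·log₁₀(0.116/0.017) = 0.09675
  0.096·log₁₀(0.096/0.015) = 0.07739
  0.003·log₁₀(0.003/0.893) = -0.00742
D(P‖Q) = 1.7157 dits.

1.7157 dits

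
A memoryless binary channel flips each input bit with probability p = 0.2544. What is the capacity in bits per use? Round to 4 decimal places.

Binary symmetric channel: C = 1 − h₂(ε) where h₂ is the binary entropy function.
h₂(0.2544) = −0.2544·log₂0.2544 − 0.7456·log₂0.7456 = 0.8182.
C = 1 − 0.8182 = 0.1818 bits per channel use.

0.1818 bits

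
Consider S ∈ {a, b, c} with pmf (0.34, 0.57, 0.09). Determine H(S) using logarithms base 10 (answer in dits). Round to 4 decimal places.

0.3926 dits

H(S) = −Σ p·log₁₀ p.
  −(0.34)·log₁₀(0.34) = 0.15930
  −(0.57)·log₁₀(0.57) = 0.13915
  −(0.09)·log₁₀(0.09) = 0.09412
Sum: 0.15930 + 0.13915 + 0.09412 = 0.3926 dits.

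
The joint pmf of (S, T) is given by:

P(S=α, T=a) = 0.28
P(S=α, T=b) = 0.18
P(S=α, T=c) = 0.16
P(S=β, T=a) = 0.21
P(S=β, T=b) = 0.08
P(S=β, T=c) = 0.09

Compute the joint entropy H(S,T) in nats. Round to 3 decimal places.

H(S,T) = −Σ p(x,y)·ln p(x,y) over all 6 cells.
  cell (α,a): −0.28·ln0.28 = 0.3564
  cell (α,b): −0.18·ln0.18 = 0.3087
  cell (α,c): −0.16·ln0.16 = 0.2932
  cell (β,a): −0.21·ln0.21 = 0.3277
  cell (β,b): −0.08·ln0.08 = 0.2021
  cell (β,c): −0.09·ln0.09 = 0.2167
Sum = 1.705 nats.

1.705 nats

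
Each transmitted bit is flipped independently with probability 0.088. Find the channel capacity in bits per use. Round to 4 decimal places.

Binary symmetric channel: C = 1 − h₂(ε) where h₂ is the binary entropy function.
h₂(0.088) = −0.088·log₂0.088 − 0.912·log₂0.912 = 0.4298.
C = 1 − 0.4298 = 0.5702 bits per channel use.

0.5702 bits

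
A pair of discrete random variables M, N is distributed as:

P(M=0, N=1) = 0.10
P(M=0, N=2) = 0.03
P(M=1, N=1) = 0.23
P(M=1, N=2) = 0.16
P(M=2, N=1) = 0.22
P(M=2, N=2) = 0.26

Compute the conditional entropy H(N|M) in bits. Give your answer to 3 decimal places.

Marginals: p(M) = (0.1300, 0.3900, 0.4800), p(N) = (0.5500, 0.4500).
H(N|M) = Σ p(M) · H(N|M=·).
  M=0: p=0.1300, H(N|M=0) = 0.7793
  M=1: p=0.3900, H(N|M=1) = 0.9766
  M=2: p=0.4800, H(N|M=2) = 0.9950
Weighted sum = 0.960 bits.

0.960 bits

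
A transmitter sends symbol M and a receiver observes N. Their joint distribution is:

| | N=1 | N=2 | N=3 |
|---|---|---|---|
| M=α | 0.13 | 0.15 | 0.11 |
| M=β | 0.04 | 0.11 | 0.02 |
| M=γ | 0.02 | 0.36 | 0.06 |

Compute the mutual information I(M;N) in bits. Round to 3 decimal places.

Marginals: p(M) = (0.3900, 0.1700, 0.4400), p(N) = (0.1900, 0.6200, 0.1900).
I(M;N) = H(M) + H(N) − H(M,N).
H(M) = 1.4855, H(N) = 1.3380, H(M,N) = 2.6794.
I(M;N) = 1.4855 + 1.3380 − 2.6794 = 0.144 bits.

0.144 bits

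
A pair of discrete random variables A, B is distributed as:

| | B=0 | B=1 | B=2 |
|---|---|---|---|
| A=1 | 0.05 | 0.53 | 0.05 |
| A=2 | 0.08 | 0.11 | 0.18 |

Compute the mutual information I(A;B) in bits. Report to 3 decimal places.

Marginals: p(A) = (0.6300, 0.3700), p(B) = (0.1300, 0.6400, 0.2300).
I(A;B) = Σ p(x,y)·log₂[p(x,y)/(p(x)p(y))].
  (1,0): 0.05·log₂(0.6105) = -0.0356
  (1,1): 0.53·log₂(1.3145) = 0.2091
  (1,2): 0.05·log₂(0.3451) = -0.0768
  (2,0): 0.08·log₂(1.6632) = 0.0587
  (2,1): 0.11·log₂(0.4645) = -0.1217
  (2,2): 0.18·log₂(2.1152) = 0.1945
Sum = 0.228 bits.

0.228 bits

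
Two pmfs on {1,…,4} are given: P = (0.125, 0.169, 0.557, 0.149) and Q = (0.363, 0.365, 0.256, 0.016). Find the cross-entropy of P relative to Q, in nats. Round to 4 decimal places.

H(P,Q) = −Σ p·ln q.
  −0.125·ln(0.363) = 0.12667
  −0.169·ln(0.365) = 0.17033
  −0.557·ln(0.256) = 0.75896
  −0.149·ln(0.016) = 0.61614
H(P,Q) = 1.6721 nats.

1.6721 nats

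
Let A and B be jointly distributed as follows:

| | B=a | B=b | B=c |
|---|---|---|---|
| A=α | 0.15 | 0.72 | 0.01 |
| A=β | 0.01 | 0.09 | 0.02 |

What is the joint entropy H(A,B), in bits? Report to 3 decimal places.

1.310 bits

H(A,B) = −Σ p(x,y)·log₂ p(x,y) over all 6 cells.
  cell (α,a): −0.15·log₂0.15 = 0.4105
  cell (α,b): −0.72·log₂0.72 = 0.3412
  cell (α,c): −0.01·log₂0.01 = 0.0664
  cell (β,a): −0.01·log₂0.01 = 0.0664
  cell (β,b): −0.09·log₂0.09 = 0.3127
  cell (β,c): −0.02·log₂0.02 = 0.1129
Sum = 1.310 bits.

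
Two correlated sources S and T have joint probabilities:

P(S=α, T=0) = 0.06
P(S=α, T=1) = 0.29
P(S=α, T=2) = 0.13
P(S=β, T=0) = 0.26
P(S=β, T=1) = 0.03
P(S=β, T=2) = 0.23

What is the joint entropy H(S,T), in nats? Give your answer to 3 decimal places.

H(S,T) = −Σ p(x,y)·ln p(x,y) over all 6 cells.
  cell (α,0): −0.06·ln0.06 = 0.1688
  cell (α,1): −0.29·ln0.29 = 0.3590
  cell (α,2): −0.13·ln0.13 = 0.2652
  cell (β,0): −0.26·ln0.26 = 0.3502
  cell (β,1): −0.03·ln0.03 = 0.1052
  cell (β,2): −0.23·ln0.23 = 0.3380
Sum = 1.586 nats.

1.586 nats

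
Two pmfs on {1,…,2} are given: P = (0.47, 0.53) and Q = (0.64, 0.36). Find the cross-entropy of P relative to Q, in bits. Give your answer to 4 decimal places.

H(P,Q) = −Σ p·log₂ q.
  −0.47·log₂(0.64) = 0.30261
  −0.53·log₂(0.36) = 0.78118
H(P,Q) = 1.0838 bits.

1.0838 bits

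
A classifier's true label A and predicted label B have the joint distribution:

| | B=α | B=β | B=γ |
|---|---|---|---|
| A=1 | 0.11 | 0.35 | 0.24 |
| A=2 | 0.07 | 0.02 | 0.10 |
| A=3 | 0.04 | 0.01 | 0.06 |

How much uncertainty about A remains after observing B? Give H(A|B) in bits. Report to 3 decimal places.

Chain rule: H(A|B) = H(A,B) − H(B).
Marginals: p(A) = (0.7000, 0.1900, 0.1100), p(B) = (0.2200, 0.3800, 0.4000).
H(A,B) = 2.5839 bits; H(B) = 1.5398 bits.
H(A|B) = 2.5839 − 1.5398 = 1.044 bits.

1.044 bits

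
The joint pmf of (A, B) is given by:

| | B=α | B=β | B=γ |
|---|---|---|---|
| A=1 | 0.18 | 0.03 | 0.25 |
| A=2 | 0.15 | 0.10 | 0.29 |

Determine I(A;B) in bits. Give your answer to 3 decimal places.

0.028 bits

Marginals: p(A) = (0.4600, 0.5400), p(B) = (0.3300, 0.1300, 0.5400).
I(A;B) = Σ p(x,y)·log₂[p(x,y)/(p(x)p(y))].
  (1,α): 0.18·log₂(1.1858) = 0.0442
  (1,β): 0.03·log₂(0.5017) = -0.0299
  (1,γ): 0.25·log₂(1.0064) = 0.0023
  (2,α): 0.15·log₂(0.8418) = -0.0373
  (2,β): 0.10·log₂(1.4245) = 0.0510
  (2,γ): 0.29·log₂(0.9945) = -0.0023
Sum = 0.028 bits.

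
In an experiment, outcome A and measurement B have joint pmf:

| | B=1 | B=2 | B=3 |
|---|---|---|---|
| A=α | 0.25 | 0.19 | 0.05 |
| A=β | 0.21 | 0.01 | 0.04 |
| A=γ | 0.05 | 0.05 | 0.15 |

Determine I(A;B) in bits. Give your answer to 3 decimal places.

Marginals: p(A) = (0.4900, 0.2600, 0.2500), p(B) = (0.5100, 0.2500, 0.2400).
I(A;B) = H(A) + H(B) − H(A,B).
H(A) = 1.5096, H(B) = 1.4896, H(A,B) = 2.7391.
I(A;B) = 1.5096 + 1.4896 − 2.7391 = 0.260 bits.

0.260 bits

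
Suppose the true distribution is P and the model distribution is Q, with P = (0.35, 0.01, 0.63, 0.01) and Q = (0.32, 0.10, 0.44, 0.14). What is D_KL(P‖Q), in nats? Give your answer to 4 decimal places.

0.2081 nats

D(P‖Q) = Σ p·ln(p/q).
  0.35·ln(0.35/0.32) = 0.03136
  0.01·ln(0.01/0.10) = -0.02303
  0.63·ln(0.63/0.44) = 0.22614
  0.01·ln(0.01/0.14) = -0.02639
D(P‖Q) = 0.2081 nats.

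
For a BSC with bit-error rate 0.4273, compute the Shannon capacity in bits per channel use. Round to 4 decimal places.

Binary symmetric channel: C = 1 − h₂(ε) where h₂ is the binary entropy function.
h₂(0.4273) = −0.4273·log₂0.4273 − 0.5727·log₂0.5727 = 0.9847.
C = 1 − 0.9847 = 0.0153 bits per channel use.

0.0153 bits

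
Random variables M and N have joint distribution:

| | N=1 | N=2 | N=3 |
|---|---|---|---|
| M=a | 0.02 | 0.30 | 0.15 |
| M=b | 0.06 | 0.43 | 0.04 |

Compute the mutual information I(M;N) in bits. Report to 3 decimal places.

Marginals: p(M) = (0.4700, 0.5300), p(N) = (0.0800, 0.7300, 0.1900).
I(M;N) = H(M) + H(N) − H(M,N).
H(M) = 0.9974, H(N) = 1.0782, H(M,N) = 1.9974.
I(M;N) = 0.9974 + 1.0782 − 1.9974 = 0.078 bits.

0.078 bits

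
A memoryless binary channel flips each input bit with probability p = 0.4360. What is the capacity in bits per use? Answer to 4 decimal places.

Binary symmetric channel: C = 1 − h₂(ε) where h₂ is the binary entropy function.
h₂(0.4360) = −0.4360·log₂0.4360 − 0.5640·log₂0.5640 = 0.9881.
C = 1 − 0.9881 = 0.0119 bits per channel use.

0.0119 bits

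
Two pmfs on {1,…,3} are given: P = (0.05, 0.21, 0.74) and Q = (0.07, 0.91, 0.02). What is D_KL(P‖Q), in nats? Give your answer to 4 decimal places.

D(P‖Q) = Σ p·ln(p/q).
  0.05·ln(0.05/0.07) = -0.01682
  0.21·ln(0.21/0.91) = -0.30793
  0.74·ln(0.74/0.02) = 2.67208
D(P‖Q) = 2.3473 nats.

2.3473 nats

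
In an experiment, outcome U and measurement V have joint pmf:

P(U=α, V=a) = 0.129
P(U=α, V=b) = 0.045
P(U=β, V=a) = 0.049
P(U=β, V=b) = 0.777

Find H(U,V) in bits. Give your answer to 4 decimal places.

H(U,V) = −Σ p(x,y)·log₂ p(x,y) over all 4 cells.
  cell (α,a): −0.129·log₂0.129 = 0.38114
  cell (α,b): −0.045·log₂0.045 = 0.20133
  cell (β,a): −0.049·log₂0.049 = 0.21320
  cell (β,b): −0.777·log₂0.777 = 0.28284
Sum = 1.0785 bits.

1.0785 bits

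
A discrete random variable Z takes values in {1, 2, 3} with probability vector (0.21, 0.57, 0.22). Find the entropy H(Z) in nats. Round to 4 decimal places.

0.9813 nats

H(Z) = −Σ p·ln p.
  −(0.21)·ln(0.21) = 0.32774
  −(0.57)·ln(0.57) = 0.32041
  −(0.22)·ln(0.22) = 0.33311
Sum: 0.32774 + 0.32041 + 0.33311 = 0.9813 nats.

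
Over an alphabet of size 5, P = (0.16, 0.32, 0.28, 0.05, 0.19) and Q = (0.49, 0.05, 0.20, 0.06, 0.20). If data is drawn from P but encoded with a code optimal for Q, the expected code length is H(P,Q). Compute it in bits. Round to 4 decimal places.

2.8419 bits

H(P,Q) = −Σ p·log₂ q.
  −0.16·log₂(0.49) = 0.16466
  −0.32·log₂(0.05) = 1.38302
  −0.28·log₂(0.20) = 0.65014
  −0.05·log₂(0.06) = 0.20294
  −0.19·log₂(0.20) = 0.44117
H(P,Q) = 2.8419 bits.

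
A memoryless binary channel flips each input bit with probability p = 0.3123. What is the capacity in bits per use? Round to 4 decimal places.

Binary symmetric channel: C = 1 − h₂(ε) where h₂ is the binary entropy function.
h₂(0.3123) = −0.3123·log₂0.3123 − 0.6877·log₂0.6877 = 0.8958.
C = 1 − 0.8958 = 0.1042 bits per channel use.

0.1042 bits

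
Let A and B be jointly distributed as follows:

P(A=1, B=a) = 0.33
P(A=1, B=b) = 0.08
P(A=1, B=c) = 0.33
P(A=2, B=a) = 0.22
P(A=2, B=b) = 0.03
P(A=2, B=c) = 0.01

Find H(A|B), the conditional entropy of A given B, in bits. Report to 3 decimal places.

Marginals: p(A) = (0.7400, 0.2600), p(B) = (0.5500, 0.1100, 0.3400).
H(A|B) = Σ p(B) · H(A|B=·).
  B=a: p=0.5500, H(A|B=a) = 0.9710
  B=b: p=0.1100, H(A|B=b) = 0.8454
  B=c: p=0.3400, H(A|B=c) = 0.1914
Weighted sum = 0.692 bits.

0.692 bits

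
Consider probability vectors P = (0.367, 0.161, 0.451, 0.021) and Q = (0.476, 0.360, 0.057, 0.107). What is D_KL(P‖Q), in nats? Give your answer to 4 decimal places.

D(P‖Q) = Σ p·ln(p/q).
  0.367·ln(0.367/0.476) = -0.09544
  0.161·ln(0.161/0.360) = -0.12956
  0.451·ln(0.451/0.057) = 0.93286
  0.021·ln(0.021/0.107) = -0.03419
D(P‖Q) = 0.6737 nats.

0.6737 nats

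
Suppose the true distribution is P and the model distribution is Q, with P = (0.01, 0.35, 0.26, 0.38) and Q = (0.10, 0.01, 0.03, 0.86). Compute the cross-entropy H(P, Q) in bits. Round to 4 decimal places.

3.7566 bits

H(P,Q) = −Σ p·log₂ q.
  −0.01·log₂(0.10) = 0.03322
  −0.35·log₂(0.01) = 2.32535
  −0.26·log₂(0.03) = 1.31531
  −0.38·log₂(0.86) = 0.08268
H(P,Q) = 3.7566 bits.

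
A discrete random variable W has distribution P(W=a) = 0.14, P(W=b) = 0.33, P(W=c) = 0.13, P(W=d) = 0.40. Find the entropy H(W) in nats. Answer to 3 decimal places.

1.273 nats

H(W) = −Σ p·ln p.
  −(0.14)·ln(0.14) = 0.2753
  −(0.33)·ln(0.33) = 0.3659
  −(0.13)·ln(0.13) = 0.2652
  −(0.40)·ln(0.40) = 0.3665
Sum: 0.2753 + 0.3659 + 0.2652 + 0.3665 = 1.273 nats.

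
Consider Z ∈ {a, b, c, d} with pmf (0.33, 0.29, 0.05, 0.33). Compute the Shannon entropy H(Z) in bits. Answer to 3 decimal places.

H(Z) = −Σ p·log₂ p.
  −(0.33)·log₂(0.33) = 0.5278
  −(0.29)·log₂(0.29) = 0.5179
  −(0.05)·log₂(0.05) = 0.2161
  −(0.33)·log₂(0.33) = 0.5278
Sum: 0.5278 + 0.5179 + 0.2161 + 0.5278 = 1.790 bits.

1.790 bits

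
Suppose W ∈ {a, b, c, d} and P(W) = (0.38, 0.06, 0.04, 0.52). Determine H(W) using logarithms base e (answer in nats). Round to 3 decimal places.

1.005 nats

H(W) = −Σ p·ln p.
  −(0.38)·ln(0.38) = 0.3677
  −(0.06)·ln(0.06) = 0.1688
  −(0.04)·ln(0.04) = 0.1288
  −(0.52)·ln(0.52) = 0.3400
Sum: 0.3677 + 0.1688 + 0.1288 + 0.3400 = 1.005 nats.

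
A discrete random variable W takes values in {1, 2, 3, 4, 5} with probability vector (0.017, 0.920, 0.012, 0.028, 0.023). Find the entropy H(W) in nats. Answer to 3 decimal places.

0.386 nats

H(W) = −Σ p·ln p.
  −(0.017)·ln(0.017) = 0.0693
  −(0.920)·ln(0.920) = 0.0767
  −(0.012)·ln(0.012) = 0.0531
  −(0.028)·ln(0.028) = 0.1001
  −(0.023)·ln(0.023) = 0.0868
Sum: 0.0693 + 0.0767 + 0.0531 + 0.1001 + 0.0868 = 0.386 nats.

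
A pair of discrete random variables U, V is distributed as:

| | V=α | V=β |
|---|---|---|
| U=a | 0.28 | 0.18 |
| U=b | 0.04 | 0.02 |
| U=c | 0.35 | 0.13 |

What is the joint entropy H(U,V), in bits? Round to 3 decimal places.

H(U,V) = −Σ p(x,y)·log₂ p(x,y) over all 6 cells.
  cell (a,α): −0.28·log₂0.28 = 0.5142
  cell (a,β): −0.18·log₂0.18 = 0.4453
  cell (b,α): −0.04·log₂0.04 = 0.1858
  cell (b,β): −0.02·log₂0.02 = 0.1129
  cell (c,α): −0.35·log₂0.35 = 0.5301
  cell (c,β): −0.13·log₂0.13 = 0.3826
Sum = 2.171 bits.

2.171 bits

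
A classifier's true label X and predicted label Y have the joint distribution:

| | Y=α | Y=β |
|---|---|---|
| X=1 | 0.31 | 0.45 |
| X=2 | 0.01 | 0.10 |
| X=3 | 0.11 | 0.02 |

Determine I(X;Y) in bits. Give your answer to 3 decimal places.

Marginals: p(X) = (0.7600, 0.1100, 0.1300), p(Y) = (0.4300, 0.5700).
I(X;Y) = H(X) + H(Y) − H(X,Y).
H(X) = 1.0338, H(Y) = 0.9858, H(X,Y) = 1.9040.
I(X;Y) = 1.0338 + 0.9858 − 1.9040 = 0.116 bits.

0.116 bits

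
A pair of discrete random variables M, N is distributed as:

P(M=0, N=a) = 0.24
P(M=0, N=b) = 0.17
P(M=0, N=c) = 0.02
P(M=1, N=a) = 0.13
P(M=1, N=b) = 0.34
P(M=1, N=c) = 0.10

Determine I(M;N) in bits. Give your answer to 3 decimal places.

Marginals: p(M) = (0.4300, 0.5700), p(N) = (0.3700, 0.5100, 0.1200).
I(M;N) = H(M) + H(N) − H(M,N).
H(M) = 0.9858, H(N) = 1.3932, H(M,N) = 2.2856.
I(M;N) = 0.9858 + 1.3932 − 2.2856 = 0.093 bits.

0.093 bits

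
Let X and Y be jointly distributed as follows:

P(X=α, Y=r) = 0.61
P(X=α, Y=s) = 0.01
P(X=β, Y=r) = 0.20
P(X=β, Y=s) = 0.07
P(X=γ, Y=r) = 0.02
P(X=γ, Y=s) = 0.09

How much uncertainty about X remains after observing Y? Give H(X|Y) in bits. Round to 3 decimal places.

Marginals: p(X) = (0.6200, 0.2700, 0.1100), p(Y) = (0.8300, 0.1700).
H(X|Y) = Σ p(Y) · H(X|Y=·).
  Y=r: p=0.8300, H(X|Y=r) = 0.9508
  Y=s: p=0.1700, H(X|Y=s) = 1.2533
Weighted sum = 1.002 bits.

1.002 bits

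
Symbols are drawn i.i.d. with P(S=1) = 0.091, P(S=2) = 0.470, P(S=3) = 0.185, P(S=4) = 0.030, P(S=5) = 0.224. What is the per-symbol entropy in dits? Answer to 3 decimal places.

H(S) = −Σ p·log₁₀ p.
  −(0.091)·log₁₀(0.091) = 0.0947
  −(0.470)·log₁₀(0.470) = 0.1541
  −(0.185)·log₁₀(0.185) = 0.1356
  −(0.030)·log₁₀(0.030) = 0.0457
  −(0.224)·log₁₀(0.224) = 0.1455
Sum: 0.0947 + 0.1541 + 0.1356 + 0.0457 + 0.1455 = 0.576 dits.

0.576 dits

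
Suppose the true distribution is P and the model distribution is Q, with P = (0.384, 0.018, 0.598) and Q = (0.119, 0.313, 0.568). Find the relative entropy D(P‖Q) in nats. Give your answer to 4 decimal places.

0.4292 nats

D(P‖Q) = Σ p·ln(p/q).
  0.384·ln(0.384/0.119) = 0.44986
  0.018·ln(0.018/0.313) = -0.05140
  0.598·ln(0.598/0.568) = 0.03078
D(P‖Q) = 0.4292 nats.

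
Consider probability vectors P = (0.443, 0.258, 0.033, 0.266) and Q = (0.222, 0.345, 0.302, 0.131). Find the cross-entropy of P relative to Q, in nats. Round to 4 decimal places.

1.5215 nats

H(P,Q) = −Σ p·ln q.
  −0.443·ln(0.222) = 0.66675
  −0.258·ln(0.345) = 0.27457
  −0.033·ln(0.302) = 0.03951
  −0.266·ln(0.131) = 0.54066
H(P,Q) = 1.5215 nats.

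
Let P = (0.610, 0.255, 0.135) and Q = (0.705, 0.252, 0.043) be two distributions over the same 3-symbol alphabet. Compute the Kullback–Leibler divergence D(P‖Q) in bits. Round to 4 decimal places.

D(P‖Q) = Σ p·log₂(p/q).
  0.610·log₂(0.610/0.705) = -0.12738
  0.255·log₂(0.255/0.252) = 0.00435
  0.135·log₂(0.135/0.043) = 0.22282
D(P‖Q) = 0.0998 bits.

0.0998 bits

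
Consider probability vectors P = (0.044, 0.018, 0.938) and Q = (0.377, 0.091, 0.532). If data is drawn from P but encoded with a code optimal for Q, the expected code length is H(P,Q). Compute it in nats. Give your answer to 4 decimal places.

0.6780 nats

H(P,Q) = −Σ p·ln q.
  −0.044·ln(0.377) = 0.04292
  −0.018·ln(0.091) = 0.04314
  −0.938·ln(0.532) = 0.59198
H(P,Q) = 0.6780 nats.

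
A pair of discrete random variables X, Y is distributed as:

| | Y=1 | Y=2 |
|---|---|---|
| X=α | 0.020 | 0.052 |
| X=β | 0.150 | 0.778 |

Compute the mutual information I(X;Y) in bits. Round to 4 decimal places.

0.0041 bits

Marginals: p(X) = (0.0720, 0.9280), p(Y) = (0.1700, 0.8300).
I(X;Y) = Σ p(x,y)·log₂[p(x,y)/(p(x)p(y))].
  (α,1): 0.020·log₂(1.6340) = 0.01417
  (α,2): 0.052·log₂(0.8701) = -0.01043
  (β,1): 0.150·log₂(0.9508) = -0.01092
  (β,2): 0.778·log₂(1.0101) = 0.01125
Sum = 0.0041 bits.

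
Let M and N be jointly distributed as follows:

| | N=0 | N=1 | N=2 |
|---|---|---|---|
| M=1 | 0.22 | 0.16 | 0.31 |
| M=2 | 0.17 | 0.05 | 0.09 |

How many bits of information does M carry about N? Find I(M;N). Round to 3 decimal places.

0.034 bits

Marginals: p(M) = (0.6900, 0.3100), p(N) = (0.3900, 0.2100, 0.4000).
I(M;N) = H(M) + H(N) − H(M,N).
H(M) = 0.8932, H(N) = 1.5314, H(M,N) = 2.3907.
I(M;N) = 0.8932 + 1.5314 − 2.3907 = 0.034 bits.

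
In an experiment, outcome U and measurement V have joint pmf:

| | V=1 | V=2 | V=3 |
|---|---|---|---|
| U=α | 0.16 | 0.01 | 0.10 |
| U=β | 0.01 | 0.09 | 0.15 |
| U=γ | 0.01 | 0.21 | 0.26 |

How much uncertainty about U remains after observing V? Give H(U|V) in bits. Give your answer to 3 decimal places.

1.191 bits

Marginals: p(U) = (0.2700, 0.2500, 0.4800), p(V) = (0.1800, 0.3100, 0.5100).
H(U|V) = Σ p(V) · H(U|V=·).
  V=1: p=0.1800, H(U|V=1) = 0.6144
  V=2: p=0.3100, H(U|V=2) = 1.0585
  V=3: p=0.5100, H(U|V=3) = 1.4757
Weighted sum = 1.191 bits.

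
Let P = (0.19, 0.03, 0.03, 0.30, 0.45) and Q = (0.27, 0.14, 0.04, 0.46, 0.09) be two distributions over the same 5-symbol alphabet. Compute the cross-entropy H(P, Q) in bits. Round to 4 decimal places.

H(P,Q) = −Σ p·log₂ q.
  −0.19·log₂(0.27) = 0.35890
  −0.03·log₂(0.14) = 0.08510
  −0.03·log₂(0.04) = 0.13932
  −0.30·log₂(0.46) = 0.33609
  −0.45·log₂(0.09) = 1.56327
H(P,Q) = 2.4827 bits.

2.4827 bits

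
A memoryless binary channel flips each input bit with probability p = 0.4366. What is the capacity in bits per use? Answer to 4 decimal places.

0.0116 bits

Binary symmetric channel: C = 1 − h₂(ε) where h₂ is the binary entropy function.
h₂(0.4366) = −0.4366·log₂0.4366 − 0.5634·log₂0.5634 = 0.9884.
C = 1 − 0.9884 = 0.0116 bits per channel use.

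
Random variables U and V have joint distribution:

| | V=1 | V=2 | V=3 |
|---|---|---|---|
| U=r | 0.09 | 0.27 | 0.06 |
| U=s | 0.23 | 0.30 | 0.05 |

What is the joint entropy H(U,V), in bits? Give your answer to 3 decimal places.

2.291 bits

H(U,V) = −Σ p(x,y)·log₂ p(x,y) over all 6 cells.
  cell (r,1): −0.09·log₂0.09 = 0.3127
  cell (r,2): −0.27·log₂0.27 = 0.5100
  cell (r,3): −0.06·log₂0.06 = 0.2435
  cell (s,1): −0.23·log₂0.23 = 0.4877
  cell (s,2): −0.30·log₂0.30 = 0.5211
  cell (s,3): −0.05·log₂0.05 = 0.2161
Sum = 2.291 bits.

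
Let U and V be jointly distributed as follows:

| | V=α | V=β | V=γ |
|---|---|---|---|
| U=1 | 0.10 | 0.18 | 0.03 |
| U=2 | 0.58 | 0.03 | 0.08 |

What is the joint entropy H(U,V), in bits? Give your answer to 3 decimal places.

H(U,V) = −Σ p(x,y)·log₂ p(x,y) over all 6 cells.
  cell (1,α): −0.10·log₂0.10 = 0.3322
  cell (1,β): −0.18·log₂0.18 = 0.4453
  cell (1,γ): −0.03·log₂0.03 = 0.1518
  cell (2,α): −0.58·log₂0.58 = 0.4558
  cell (2,β): −0.03·log₂0.03 = 0.1518
  cell (2,γ): −0.08·log₂0.08 = 0.2915
Sum = 1.828 bits.

1.828 bits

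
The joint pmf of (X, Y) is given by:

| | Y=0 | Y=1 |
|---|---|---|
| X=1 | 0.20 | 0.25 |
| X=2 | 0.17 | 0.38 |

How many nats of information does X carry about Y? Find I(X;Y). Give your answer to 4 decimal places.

0.0097 nats

Marginals: p(X) = (0.4500, 0.5500), p(Y) = (0.3700, 0.6300).
I(X;Y) = H(X) + H(Y) − H(X,Y).
H(X) = 0.6881, H(Y) = 0.6590, H(X,Y) = 1.3374.
I(X;Y) = 0.6881 + 0.6590 − 1.3374 = 0.0097 nats.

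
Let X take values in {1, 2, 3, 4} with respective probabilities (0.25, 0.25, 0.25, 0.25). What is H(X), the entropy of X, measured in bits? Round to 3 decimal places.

2.000 bits

H(X) = −Σ p·log₂ p.
  −(0.25)·log₂(0.25) = 0.5000
  −(0.25)·log₂(0.25) = 0.5000
  −(0.25)·log₂(0.25) = 0.5000
  −(0.25)·log₂(0.25) = 0.5000
Sum: 0.5000 + 0.5000 + 0.5000 + 0.5000 = 2.000 bits.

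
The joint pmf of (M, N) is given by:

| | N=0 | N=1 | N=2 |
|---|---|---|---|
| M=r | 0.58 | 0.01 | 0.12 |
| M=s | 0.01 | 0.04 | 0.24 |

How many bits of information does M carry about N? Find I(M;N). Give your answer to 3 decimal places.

Marginals: p(M) = (0.7100, 0.2900), p(N) = (0.5900, 0.0500, 0.3600).
I(M;N) = H(M) + H(N) − H(M,N).
H(M) = 0.8687, H(N) = 1.1958, H(M,N) = 1.6356.
I(M;N) = 0.8687 + 1.1958 − 1.6356 = 0.429 bits.

0.429 bits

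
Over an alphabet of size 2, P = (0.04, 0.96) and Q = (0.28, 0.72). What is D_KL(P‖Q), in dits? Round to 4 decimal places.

D(P‖Q) = Σ p·log₁₀(p/q).
  0.04·log₁₀(0.04/0.28) = -0.03380
  0.96·log₁₀(0.96/0.72) = 0.11994
D(P‖Q) = 0.0861 dits.

0.0861 dits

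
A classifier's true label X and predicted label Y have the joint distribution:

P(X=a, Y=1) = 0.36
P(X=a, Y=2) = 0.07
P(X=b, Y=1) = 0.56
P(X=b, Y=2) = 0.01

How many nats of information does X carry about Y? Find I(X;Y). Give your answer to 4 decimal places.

Marginals: p(X) = (0.4300, 0.5700), p(Y) = (0.9200, 0.0800).
I(X;Y) = Σ p(x,y)·ln[p(x,y)/(p(x)p(y))].
  (a,1): 0.36·ln(0.9100) = -0.03395
  (a,2): 0.07·ln(2.0349) = 0.04973
  (b,1): 0.56·ln(1.0679) = 0.03678
  (b,2): 0.01·ln(0.2193) = -0.01517
Sum = 0.0374 nats.

0.0374 nats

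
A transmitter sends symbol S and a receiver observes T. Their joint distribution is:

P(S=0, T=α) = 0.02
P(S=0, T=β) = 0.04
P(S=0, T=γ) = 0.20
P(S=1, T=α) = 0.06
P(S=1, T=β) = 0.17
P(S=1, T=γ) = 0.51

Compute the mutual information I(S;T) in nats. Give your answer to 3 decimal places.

Marginals: p(S) = (0.2600, 0.7400), p(T) = (0.0800, 0.2100, 0.7100).
I(S;T) = H(S) + H(T) − H(S,T).
H(S) = 0.5731, H(T) = 0.7730, H(S,T) = 1.3423.
I(S;T) = 0.5731 + 0.7730 − 1.3423 = 0.004 nats.

0.004 nats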